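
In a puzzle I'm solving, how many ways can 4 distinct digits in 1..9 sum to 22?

11

4 distinct digits from 1–9 sum between 10 and 30.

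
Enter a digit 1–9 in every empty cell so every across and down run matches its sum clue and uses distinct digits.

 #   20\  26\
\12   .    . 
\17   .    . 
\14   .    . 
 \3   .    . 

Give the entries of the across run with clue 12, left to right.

17 in 2 cells must be {8,9}; 3 in 2 cells must be {1,2}.
Only 2 fits R4C2 under both its across sum 3 and down sum 26.
R4C1 = 3 − 2 = 1 completes the 3 across.
Nothing is forced directly, so branch on R2C1, whose candidates are 8 or 9. If R2C1 = 9: that forces R2C2 = 8, R3C2 = 9, R1C2 = 7, after which R3C1 would have to be in {5} for the 14 across but in {2,3,4,6,7,8} for the 20 down — contradiction. So R2C1 = 8.
R2C2 = 17 − 8 = 9 completes the 17 across.
R3C2 = 8: the only remaining digit allowed by both the 14 across and the 26 down.
R1C2 = 26 − 19 = 7 completes the 26 down.
R3C1 = 14 − 8 = 6 completes the 14 across.
R1C1 = 12 − 7 = 5 completes the 12 across.

5, 7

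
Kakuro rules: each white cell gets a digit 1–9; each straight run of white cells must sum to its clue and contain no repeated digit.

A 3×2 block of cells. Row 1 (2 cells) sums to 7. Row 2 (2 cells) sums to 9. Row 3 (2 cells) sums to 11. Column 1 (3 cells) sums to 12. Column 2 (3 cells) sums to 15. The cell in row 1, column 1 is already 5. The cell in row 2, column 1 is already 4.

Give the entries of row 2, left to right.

4, 5

(1,2) = 7 − 5 = 2 completes the 7 across.
(2,2) = 9 − 4 = 5 completes the 9 across.
(3,1) = 12 − 9 = 3 completes the 12 down.
(3,2) = 11 − 3 = 8 completes the 11 across.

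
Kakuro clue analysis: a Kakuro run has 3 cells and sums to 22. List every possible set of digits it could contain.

3 distinct digits from 1–9 sum between 6 and 24.

{5,8,9}; {6,7,9}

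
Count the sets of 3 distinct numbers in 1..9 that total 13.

3 distinct digits from 1–9 sum between 6 and 24.

7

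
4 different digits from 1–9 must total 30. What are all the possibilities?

{6,7,8,9}

4 distinct digits from 1–9 sum between 10 and 30.
Only one set works: {6,7,8,9}.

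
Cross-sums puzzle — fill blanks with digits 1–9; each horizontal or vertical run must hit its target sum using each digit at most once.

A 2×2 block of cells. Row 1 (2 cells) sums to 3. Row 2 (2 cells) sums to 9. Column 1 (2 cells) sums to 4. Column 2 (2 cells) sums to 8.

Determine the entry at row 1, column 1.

1

3 in 2 cells must be {1,2}; 4 in 2 cells must be {1,3}.
The 3 across and the 4 down share only 1, so (1,1) = 1.
(1,2) = 3 − 1 = 2 completes the 3 across.
(2,1) = 4 − 1 = 3 completes the 4 down.
(2,2) = 9 − 3 = 6 completes the 9 across.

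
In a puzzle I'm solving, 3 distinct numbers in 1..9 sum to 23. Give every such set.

{6,8,9}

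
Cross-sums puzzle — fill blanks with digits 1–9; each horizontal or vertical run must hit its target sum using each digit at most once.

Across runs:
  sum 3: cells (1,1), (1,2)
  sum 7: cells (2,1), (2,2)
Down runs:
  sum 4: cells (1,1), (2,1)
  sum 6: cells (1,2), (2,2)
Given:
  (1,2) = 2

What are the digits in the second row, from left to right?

3 4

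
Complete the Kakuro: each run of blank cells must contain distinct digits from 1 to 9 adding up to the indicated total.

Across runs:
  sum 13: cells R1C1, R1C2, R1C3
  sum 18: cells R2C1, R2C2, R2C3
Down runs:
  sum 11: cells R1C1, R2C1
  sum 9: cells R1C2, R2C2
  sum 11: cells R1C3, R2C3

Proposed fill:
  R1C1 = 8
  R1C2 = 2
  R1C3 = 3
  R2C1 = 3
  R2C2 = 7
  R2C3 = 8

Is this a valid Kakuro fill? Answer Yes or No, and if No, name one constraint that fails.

Yes

Across: 8+2+3=13; 3+7+8=18. Down: 8+3=11; 2+7=9; 3+8=11. No digit repeats within any run.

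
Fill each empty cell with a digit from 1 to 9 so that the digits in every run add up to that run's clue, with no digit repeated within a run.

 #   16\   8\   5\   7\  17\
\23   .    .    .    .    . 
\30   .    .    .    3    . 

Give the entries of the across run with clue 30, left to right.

9 6 4 3 8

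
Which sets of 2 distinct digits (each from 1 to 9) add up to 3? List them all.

{1,2}

2 distinct digits from 1–9 sum between 3 and 17.
Only one set works: {1,2}.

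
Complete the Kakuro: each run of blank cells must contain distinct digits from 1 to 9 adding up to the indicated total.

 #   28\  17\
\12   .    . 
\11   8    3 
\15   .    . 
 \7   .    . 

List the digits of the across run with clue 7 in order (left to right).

6 1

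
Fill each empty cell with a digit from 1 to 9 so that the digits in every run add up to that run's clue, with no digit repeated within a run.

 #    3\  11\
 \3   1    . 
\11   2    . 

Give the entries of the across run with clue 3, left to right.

1 2

3 in 2 cells must be {1,2}.
R1C2 = 3 − 1 = 2 completes the 3 across.
R2C2 = 11 − 2 = 9 completes the 11 across.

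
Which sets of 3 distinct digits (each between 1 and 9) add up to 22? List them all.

{5,8,9}; {6,7,9}

3 distinct digits from 1–9 sum between 6 and 24.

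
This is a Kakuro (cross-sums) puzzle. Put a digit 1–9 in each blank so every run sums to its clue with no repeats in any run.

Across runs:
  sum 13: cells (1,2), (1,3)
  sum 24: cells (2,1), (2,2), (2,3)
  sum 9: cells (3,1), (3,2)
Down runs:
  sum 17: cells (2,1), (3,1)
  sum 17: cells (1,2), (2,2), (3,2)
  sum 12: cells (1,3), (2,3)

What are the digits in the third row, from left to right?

24 in 3 cells must be {7,8,9}; 17 in 2 cells must be {8,9}.
The 9 across and the 17 down share only 8, so (3,1) = 8.
(3,2) = 9 − 8 = 1 completes the 9 across.
(2,1) = 17 − 8 = 9 completes the 17 down.
(2,2) = 7: the only remaining digit allowed by both the 24 across and the 17 down.
(2,3) = 24 − 16 = 8 completes the 24 across.
(1,2) = 17 − 8 = 9 completes the 17 down.
(1,3) = 13 − 9 = 4 completes the 13 across.

8 1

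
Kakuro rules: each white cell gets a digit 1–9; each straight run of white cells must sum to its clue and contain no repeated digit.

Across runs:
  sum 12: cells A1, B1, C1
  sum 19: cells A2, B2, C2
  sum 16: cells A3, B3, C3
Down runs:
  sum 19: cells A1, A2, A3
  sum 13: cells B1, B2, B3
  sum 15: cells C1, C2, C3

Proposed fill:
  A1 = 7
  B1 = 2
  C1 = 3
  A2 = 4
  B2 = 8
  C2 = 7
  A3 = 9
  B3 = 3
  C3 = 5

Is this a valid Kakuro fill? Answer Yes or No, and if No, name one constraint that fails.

No — the across run A3–C3 sums to 17, not 16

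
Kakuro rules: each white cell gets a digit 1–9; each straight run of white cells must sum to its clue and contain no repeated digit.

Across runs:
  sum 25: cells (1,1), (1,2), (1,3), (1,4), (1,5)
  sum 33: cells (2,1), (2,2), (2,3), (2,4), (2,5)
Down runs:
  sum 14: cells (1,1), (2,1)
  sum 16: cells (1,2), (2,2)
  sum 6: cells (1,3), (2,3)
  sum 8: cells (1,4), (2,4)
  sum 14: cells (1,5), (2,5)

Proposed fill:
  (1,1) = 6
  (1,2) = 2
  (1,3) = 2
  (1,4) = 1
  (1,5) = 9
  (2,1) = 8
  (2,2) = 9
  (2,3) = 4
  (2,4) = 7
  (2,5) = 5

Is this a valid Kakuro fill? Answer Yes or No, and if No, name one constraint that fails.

No — the down run (1,2)–(2,2) sums to 11, not 16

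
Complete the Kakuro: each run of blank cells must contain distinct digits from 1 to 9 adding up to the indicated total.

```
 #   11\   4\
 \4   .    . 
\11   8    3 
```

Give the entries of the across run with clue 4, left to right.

3, 1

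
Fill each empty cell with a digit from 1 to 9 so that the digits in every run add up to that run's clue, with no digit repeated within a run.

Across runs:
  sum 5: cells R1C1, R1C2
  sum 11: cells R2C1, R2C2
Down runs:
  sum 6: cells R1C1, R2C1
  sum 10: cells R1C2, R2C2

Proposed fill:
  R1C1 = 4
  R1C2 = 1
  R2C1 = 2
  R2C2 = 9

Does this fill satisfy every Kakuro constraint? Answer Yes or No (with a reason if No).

Across: 4+1=5; 2+9=11. Down: 4+2=6; 1+9=10. No digit repeats within any run.

Yes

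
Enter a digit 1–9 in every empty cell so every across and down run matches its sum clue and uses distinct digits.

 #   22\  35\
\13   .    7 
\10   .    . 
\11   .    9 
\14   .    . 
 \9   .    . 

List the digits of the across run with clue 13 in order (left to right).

6 7

35 in 5 cells must be {5,6,7,8,9}.
R1C1 = 13 − 7 = 6 completes the 13 across.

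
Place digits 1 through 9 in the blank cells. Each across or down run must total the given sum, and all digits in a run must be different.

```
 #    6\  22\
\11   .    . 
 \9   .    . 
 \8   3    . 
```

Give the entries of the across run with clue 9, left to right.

1 8

6 in 3 cells must be {1,2,3}.
Given what's placed, R1C1 must be 2 to fit the 11 across and 6 down.
R1C2 = 11 − 2 = 9 completes the 11 across.
R2C1 = 6 − 5 = 1 completes the 6 down.
R2C2 = 9 − 1 = 8 completes the 9 across.
R3C2 = 8 − 3 = 5 completes the 8 across.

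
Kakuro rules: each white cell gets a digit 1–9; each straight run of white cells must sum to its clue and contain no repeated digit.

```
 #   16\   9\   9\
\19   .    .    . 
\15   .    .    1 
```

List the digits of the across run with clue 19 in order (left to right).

7 4 8

16 in 2 cells must be {7,9}.
R1C3 = 9 − 1 = 8 completes the 9 down.
Given what's placed, R2C1 must be 9 to fit the 15 across and 16 down.
R2C2 = 15 − 10 = 5 completes the 15 across.
R1C1 = 16 − 9 = 7 completes the 16 down.
R1C2 = 19 − 15 = 4 completes the 19 across.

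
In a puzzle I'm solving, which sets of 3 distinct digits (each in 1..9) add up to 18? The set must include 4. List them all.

{4,5,9}; {4,6,8}

3 distinct digits from 1–9 sum between 6 and 24.
Keeping only sets containing 4.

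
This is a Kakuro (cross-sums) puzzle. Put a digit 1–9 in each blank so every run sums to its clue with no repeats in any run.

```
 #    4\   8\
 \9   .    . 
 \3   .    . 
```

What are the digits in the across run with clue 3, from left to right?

3 in 2 cells must be {1,2}; 4 in 2 cells must be {1,3}.
The 3 across and the 4 down share only 1, so R2C1 = 1.
R2C2 = 3 − 1 = 2 completes the 3 across.
R1C1 = 4 − 1 = 3 completes the 4 down.
R1C2 = 9 − 3 = 6 completes the 9 across.

1 2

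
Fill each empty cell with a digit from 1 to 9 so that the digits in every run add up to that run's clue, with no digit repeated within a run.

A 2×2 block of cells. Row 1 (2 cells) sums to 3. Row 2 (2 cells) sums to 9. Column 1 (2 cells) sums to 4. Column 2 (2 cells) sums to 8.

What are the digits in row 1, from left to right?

1 2

3 in 2 cells must be {1,2}; 4 in 2 cells must be {1,3}.
The 3 across and the 4 down share only 1, so (1,1) = 1.
(1,2) = 3 − 1 = 2 completes the 3 across.
(2,1) = 4 − 1 = 3 completes the 4 down.
(2,2) = 9 − 3 = 6 completes the 9 across.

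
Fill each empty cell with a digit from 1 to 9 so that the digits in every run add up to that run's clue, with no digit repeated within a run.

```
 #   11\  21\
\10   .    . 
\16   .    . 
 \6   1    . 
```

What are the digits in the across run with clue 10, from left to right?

3 7

16 in 2 cells must be {7,9}.
Given what's placed, R2C1 must be 7 to fit the 16 across and 11 down.
R2C2 = 16 − 7 = 9 completes the 16 across.
R3C2 = 6 − 1 = 5 completes the 6 across.
R1C1 = 11 − 8 = 3 completes the 11 down.
R1C2 = 10 − 3 = 7 completes the 10 across.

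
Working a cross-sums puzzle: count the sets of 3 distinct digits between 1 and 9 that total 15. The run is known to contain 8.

3

3 distinct digits from 1–9 sum between 6 and 24.
Keeping only sets containing 8.
Enumerating: {1,6,8}, {2,5,8}, {3,4,8}.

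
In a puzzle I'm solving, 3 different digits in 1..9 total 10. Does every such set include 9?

No

Counterexample: {1,2,7} sums to 10 without using 9.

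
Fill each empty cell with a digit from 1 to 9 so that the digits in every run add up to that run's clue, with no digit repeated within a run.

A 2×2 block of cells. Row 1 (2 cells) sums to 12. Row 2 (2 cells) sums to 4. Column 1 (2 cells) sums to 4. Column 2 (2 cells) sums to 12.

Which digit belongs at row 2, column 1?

4 in 2 cells must be {1,3}.
The 12 across and the 4 down share only 3, so (1,1) = 3.
(1,2) = 12 − 3 = 9 completes the 12 across.
(2,1) = 4 − 3 = 1 completes the 4 down.
(2,2) = 4 − 1 = 3 completes the 4 across.

1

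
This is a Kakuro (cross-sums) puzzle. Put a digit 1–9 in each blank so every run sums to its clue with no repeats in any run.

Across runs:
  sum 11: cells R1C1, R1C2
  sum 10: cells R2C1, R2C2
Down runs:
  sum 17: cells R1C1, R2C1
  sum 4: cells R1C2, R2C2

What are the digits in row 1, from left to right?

8 3

17 in 2 cells must be {8,9}; 4 in 2 cells must be {1,3}.
The 11 across and the 4 down share only 3, so R1C2 = 3.
R2C2 = 4 − 3 = 1 completes the 4 down.
R1C1 = 11 − 3 = 8 completes the 11 across.
R2C1 = 10 − 1 = 9 completes the 10 across.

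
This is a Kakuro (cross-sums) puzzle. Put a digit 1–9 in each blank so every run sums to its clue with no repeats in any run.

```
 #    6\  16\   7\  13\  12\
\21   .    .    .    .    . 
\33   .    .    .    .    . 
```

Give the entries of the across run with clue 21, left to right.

1, 7, 3, 6, 4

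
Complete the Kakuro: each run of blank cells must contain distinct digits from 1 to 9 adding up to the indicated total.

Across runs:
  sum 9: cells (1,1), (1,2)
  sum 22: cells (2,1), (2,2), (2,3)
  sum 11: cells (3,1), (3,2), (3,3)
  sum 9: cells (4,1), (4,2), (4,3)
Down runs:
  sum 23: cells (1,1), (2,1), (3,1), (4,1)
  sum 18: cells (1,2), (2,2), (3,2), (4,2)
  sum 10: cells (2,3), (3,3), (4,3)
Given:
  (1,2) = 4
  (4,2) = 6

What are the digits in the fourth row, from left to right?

(1,1) = 9 − 4 = 5 completes the 9 across.
No cell is forced outright now. (2,2) can only be 5 or 7 (the digits allowed by both its 22 across and its 18 down). If (2,2) = 5: then (2,3) would have to be in {8,9} for the 22 across but in {1,2,3,4,5,6,7} for the 10 down — contradiction. So (2,2) = 7.
(2,3) = 6: the only remaining digit allowed by both the 22 across and the 10 down.
(3,2) = 18 − 17 = 1 completes the 18 down.
Given what's placed, (3,3) must be 3 to fit the 11 across and 10 down.
(4,3) = 10 − 9 = 1 completes the 10 down.
(2,1) = 22 − 13 = 9 completes the 22 across.
(3,1) = 11 − 4 = 7 completes the 11 across.
(4,1) = 9 − 7 = 2 completes the 9 across.

2, 6, 1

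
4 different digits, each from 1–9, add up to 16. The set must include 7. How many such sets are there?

3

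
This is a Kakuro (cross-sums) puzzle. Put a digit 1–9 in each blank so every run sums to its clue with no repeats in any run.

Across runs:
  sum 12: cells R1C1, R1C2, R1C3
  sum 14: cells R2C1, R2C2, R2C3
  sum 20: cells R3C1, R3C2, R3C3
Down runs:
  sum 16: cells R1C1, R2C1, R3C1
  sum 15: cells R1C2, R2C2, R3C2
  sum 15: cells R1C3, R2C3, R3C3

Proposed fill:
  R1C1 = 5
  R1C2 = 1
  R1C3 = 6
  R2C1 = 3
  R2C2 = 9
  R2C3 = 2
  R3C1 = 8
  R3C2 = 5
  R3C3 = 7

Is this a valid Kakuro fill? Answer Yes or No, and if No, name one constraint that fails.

Yes

Across: 5+1+6=12; 3+9+2=14; 8+5+7=20. Down: 5+3+8=16; 1+9+5=15; 6+2+7=15. No digit repeats within any run.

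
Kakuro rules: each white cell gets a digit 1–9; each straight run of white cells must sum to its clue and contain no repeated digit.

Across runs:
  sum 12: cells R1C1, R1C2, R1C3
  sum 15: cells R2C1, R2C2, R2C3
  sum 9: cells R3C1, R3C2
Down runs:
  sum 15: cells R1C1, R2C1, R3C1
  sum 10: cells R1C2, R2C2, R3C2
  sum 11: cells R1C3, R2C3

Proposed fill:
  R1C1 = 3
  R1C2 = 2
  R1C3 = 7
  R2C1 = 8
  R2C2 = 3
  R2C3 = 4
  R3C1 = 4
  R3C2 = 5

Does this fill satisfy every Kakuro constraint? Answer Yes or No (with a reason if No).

Across: 3+2+7=12; 8+3+4=15; 4+5=9. Down: 3+8+4=15; 2+3+5=10; 7+4=11. No digit repeats within any run.

Yes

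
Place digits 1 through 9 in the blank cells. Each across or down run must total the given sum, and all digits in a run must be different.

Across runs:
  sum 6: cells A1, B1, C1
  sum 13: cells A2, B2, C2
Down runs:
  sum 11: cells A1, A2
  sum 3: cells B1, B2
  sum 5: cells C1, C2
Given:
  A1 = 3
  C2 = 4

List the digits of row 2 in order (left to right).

8, 1, 4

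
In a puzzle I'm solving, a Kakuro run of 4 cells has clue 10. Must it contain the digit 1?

The only way to make 10 from 4 distinct digits is {1,2,3,4}, which contains 1.

Yes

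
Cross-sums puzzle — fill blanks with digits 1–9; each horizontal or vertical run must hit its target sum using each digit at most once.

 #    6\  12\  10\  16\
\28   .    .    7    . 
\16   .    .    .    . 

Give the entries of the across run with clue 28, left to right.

4 8 7 9

16 in 2 cells must be {7,9}.
Given what's placed, R1C1 must be 4 to fit the 28 across and 6 down.
Given what's placed, R1C4 must be 9 to fit the 28 across and 16 down.
R2C1 = 6 − 4 = 2 completes the 6 down.
R2C3 = 10 − 7 = 3 completes the 10 down.
R2C4 = 16 − 9 = 7 completes the 16 down.
R1C2 = 28 − 20 = 8 completes the 28 across.
R2C2 = 16 − 12 = 4 completes the 16 across.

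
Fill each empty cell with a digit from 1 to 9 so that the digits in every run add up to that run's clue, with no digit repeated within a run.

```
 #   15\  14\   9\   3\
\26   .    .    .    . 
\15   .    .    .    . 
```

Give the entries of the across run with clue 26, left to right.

8 9 7 2

3 in 2 cells must be {1,2}.
Only 2 fits R1C4 under both its across sum 26 and down sum 3.
R2C4 = 3 − 2 = 1 completes the 3 down.
Nothing is forced directly, so branch on R1C2, whose candidates are 8 or 9. If R1C2 = 8: that forces R1C3 = 7, R2C2 = 6, after which R2C3 would have to be in {3,5} for the 15 across but in {2} for the 9 down — contradiction. So R1C2 = 9.
R2C2 = 14 − 9 = 5 completes the 14 down.
No cell is forced outright now. R2C1 can only be 6 or 7 (the digits allowed by both its 15 across and its 15 down). If R2C1 = 6: then R1C1 would have to be in {7,8} for the 26 across but in {9} for the 15 down — contradiction. So R2C1 = 7.
R1C1 = 15 − 7 = 8 completes the 15 down.
R1C3 = 26 − 19 = 7 completes the 26 across.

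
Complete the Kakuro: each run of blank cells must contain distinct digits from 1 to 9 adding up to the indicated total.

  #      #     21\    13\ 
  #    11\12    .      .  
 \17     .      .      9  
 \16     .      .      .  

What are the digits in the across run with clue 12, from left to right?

9 3

R1C3 = 3: the only remaining digit allowed by both the 12 across and the 13 down.
R3C3 = 13 − 12 = 1 completes the 13 down.
R1C2 = 12 − 3 = 9 completes the 12 across.
Nothing is forced directly, so branch on R2C2, whose candidates are 5 or 7. If R2C2 = 7: then R2C1 would have to be in {1} for the 17 across but in {2,3,4,5,6,7,8,9} for the 11 down — contradiction. So R2C2 = 5.
R2C1 = 17 − 14 = 3 completes the 17 across.
R3C1 = 11 − 3 = 8 completes the 11 down.
R3C2 = 16 − 9 = 7 completes the 16 across.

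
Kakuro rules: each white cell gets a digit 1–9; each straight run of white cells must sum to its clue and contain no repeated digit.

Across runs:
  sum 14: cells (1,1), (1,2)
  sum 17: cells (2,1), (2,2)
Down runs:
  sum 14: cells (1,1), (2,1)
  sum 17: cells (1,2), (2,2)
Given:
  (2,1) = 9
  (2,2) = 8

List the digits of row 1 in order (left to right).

5 9

17 in 2 cells must be {8,9}.
(1,1) = 14 − 9 = 5 completes the 14 down.
(1,2) = 14 − 5 = 9 completes the 14 across.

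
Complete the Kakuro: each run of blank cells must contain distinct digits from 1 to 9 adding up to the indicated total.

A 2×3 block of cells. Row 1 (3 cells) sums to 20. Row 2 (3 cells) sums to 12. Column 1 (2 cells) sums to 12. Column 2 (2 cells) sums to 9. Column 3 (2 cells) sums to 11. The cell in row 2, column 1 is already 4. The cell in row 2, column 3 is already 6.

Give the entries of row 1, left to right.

(1,1) = 12 − 4 = 8 completes the 12 down.
(1,3) = 11 − 6 = 5 completes the 11 down.
(2,2) = 12 − 10 = 2 completes the 12 across.
(1,2) = 20 − 13 = 7 completes the 20 across.

8 7 5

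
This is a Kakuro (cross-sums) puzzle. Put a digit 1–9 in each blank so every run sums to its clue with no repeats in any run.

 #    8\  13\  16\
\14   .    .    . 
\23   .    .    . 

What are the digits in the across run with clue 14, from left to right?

23 in 3 cells must be {6,8,9}; 16 in 2 cells must be {7,9}.
The 23 across and the 8 down share only 6, so R2C1 = 6.
Given what's placed, R2C3 must be 9 to fit the 23 across and 16 down.
R1C1 = 8 − 6 = 2 completes the 8 down.
R1C3 = 16 − 9 = 7 completes the 16 down.
R2C2 = 23 − 15 = 8 completes the 23 across.
R1C2 = 14 − 9 = 5 completes the 14 across.

2 5 7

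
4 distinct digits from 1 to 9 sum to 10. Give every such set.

4 distinct digits from 1–9 sum between 10 and 30.
Only one set works: {1,2,3,4}.

{1,2,3,4}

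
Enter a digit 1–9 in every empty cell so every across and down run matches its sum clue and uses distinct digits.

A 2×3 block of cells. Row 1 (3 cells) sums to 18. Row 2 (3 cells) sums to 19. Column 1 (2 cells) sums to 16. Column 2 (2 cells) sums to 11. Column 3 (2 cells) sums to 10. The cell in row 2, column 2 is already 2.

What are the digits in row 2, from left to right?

16 in 2 cells must be {7,9}.
(1,2) = 11 − 2 = 9 completes the 11 down.
(2,1) = 9: the only remaining digit allowed by both the 19 across and the 16 down.
(2,3) = 19 − 11 = 8 completes the 19 across.
(1,1) = 16 − 9 = 7 completes the 16 down.
(1,3) = 18 − 16 = 2 completes the 18 across.

9, 2, 8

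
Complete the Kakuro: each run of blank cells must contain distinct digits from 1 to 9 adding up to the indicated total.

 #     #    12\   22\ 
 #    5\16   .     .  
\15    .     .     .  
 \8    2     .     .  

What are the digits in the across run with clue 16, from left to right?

16 in 2 cells must be {7,9}.
R2C1 = 5 − 2 = 3 completes the 5 down.
Given what's placed, R3C3 must be 5 to fit the 8 across and 22 down.
Given what's placed, R1C3 must be 9 to fit the 16 across and 22 down.
R2C3 = 22 − 14 = 8 completes the 22 down.
R3C2 = 8 − 7 = 1 completes the 8 across.
R1C2 = 16 − 9 = 7 completes the 16 across.
R2C2 = 15 − 11 = 4 completes the 15 across.

7 9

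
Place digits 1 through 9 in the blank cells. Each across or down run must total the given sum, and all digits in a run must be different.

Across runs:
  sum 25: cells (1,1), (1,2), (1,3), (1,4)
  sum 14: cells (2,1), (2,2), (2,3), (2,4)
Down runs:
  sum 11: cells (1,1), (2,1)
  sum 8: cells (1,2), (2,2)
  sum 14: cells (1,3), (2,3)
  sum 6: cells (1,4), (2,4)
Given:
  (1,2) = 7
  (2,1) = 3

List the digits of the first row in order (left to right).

(1,1) = 11 − 3 = 8 completes the 11 down.
(2,2) = 8 − 7 = 1 completes the 8 down.
Nothing is forced directly, so branch on (2,3), whose candidates are 6 or 8. If (2,3) = 6: then (1,3) would have to be in {1,4,6,9} for the 25 across but in {8} for the 14 down — contradiction. So (2,3) = 8.
(1,3) = 14 − 8 = 6 completes the 14 down.
(1,4) = 25 − 21 = 4 completes the 25 across.
(2,4) = 14 − 12 = 2 completes the 14 across.

8 7 6 4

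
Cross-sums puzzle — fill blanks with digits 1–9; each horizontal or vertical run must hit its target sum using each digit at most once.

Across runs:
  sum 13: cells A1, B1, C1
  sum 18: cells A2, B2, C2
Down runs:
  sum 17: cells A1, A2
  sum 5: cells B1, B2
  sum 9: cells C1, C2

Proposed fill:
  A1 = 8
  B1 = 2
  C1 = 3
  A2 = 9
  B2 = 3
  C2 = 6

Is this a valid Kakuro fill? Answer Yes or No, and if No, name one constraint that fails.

Yes

Across: 8+2+3=13; 9+3+6=18. Down: 8+9=17; 2+3=5; 3+6=9. No digit repeats within any run.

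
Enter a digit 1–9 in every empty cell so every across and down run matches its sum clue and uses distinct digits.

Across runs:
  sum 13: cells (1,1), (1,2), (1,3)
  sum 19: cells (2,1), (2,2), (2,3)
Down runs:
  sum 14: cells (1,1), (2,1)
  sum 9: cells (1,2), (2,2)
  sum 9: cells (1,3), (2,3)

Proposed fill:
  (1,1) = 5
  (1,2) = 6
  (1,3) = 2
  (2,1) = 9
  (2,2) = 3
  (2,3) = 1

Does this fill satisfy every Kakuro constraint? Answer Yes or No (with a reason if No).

No — the across run (2,1)–(2,3) sums to 13, not 19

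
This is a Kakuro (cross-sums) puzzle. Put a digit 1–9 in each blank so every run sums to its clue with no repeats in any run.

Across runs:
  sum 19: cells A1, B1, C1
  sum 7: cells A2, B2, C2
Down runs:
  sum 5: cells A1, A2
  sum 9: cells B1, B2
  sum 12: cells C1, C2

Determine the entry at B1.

7 in 3 cells must be {1,2,4}.
The 7 across and the 12 down share only 4, so C2 = 4.
C1 = 12 − 4 = 8 completes the 12 down.
Nothing is forced directly, so branch on A1, whose candidates are 2 or 4. If A1 = 2: then B1 would have to be in {9} for the 19 across but in {1,2,3,4,5,6,7,8} for the 9 down — contradiction. So A1 = 4.
B1 = 19 − 12 = 7 completes the 19 across.
A2 = 5 − 4 = 1 completes the 5 down.
B2 = 7 − 5 = 2 completes the 7 across.

7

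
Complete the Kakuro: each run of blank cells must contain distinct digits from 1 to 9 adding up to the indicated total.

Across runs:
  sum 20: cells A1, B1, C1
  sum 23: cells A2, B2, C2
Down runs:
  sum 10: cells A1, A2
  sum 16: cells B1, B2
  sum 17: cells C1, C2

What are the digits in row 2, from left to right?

23 in 3 cells must be {6,8,9}; 16 in 2 cells must be {7,9}; 17 in 2 cells must be {8,9}.
The 23 across and the 16 down share only 9, so B2 = 9.
Given what's placed, C2 must be 8 to fit the 23 across and 17 down.
B1 = 16 − 9 = 7 completes the 16 down.
C1 = 17 − 8 = 9 completes the 17 down.
A2 = 23 − 17 = 6 completes the 23 across.
A1 = 20 − 16 = 4 completes the 20 across.

6, 9, 8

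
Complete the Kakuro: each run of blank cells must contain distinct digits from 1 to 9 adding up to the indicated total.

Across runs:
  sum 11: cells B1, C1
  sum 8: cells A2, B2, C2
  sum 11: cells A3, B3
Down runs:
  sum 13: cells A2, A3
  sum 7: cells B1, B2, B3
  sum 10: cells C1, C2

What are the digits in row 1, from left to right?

4 7

7 in 3 cells must be {1,2,4}.
Nothing is forced directly, so branch on A2, whose candidates are 4 or 5. If A2 = 5: that forces A3 = 8, after which B3 would have to be in {3} for the 11 across but in {1,2,4} for the 7 down — contradiction. So A2 = 4.
B2 = 1: the only remaining digit allowed by both the 8 across and the 7 down.
C2 = 8 − 5 = 3 completes the 8 across.
A3 = 13 − 4 = 9 completes the 13 down.
B3 = 11 − 9 = 2 completes the 11 across.
B1 = 7 − 3 = 4 completes the 7 down.
C1 = 11 − 4 = 7 completes the 11 across.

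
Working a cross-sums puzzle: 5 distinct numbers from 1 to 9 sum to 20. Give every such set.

5 distinct digits from 1–9 sum between 15 and 35.

{1,2,3,5,9}; {1,2,3,6,8}; {1,2,4,5,8}; {1,2,4,6,7}; {1,3,4,5,7}; {2,3,4,5,6}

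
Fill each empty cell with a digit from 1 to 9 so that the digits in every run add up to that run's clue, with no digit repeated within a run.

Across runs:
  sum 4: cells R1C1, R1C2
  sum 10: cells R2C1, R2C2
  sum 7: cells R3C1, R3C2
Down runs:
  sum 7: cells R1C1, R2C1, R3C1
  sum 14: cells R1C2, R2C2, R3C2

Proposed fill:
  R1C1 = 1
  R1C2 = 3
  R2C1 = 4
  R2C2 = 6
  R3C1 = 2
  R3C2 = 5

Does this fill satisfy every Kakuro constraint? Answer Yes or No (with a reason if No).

Across: 1+3=4; 4+6=10; 2+5=7. Down: 1+4+2=7; 3+6+5=14. No digit repeats within any run.

Yes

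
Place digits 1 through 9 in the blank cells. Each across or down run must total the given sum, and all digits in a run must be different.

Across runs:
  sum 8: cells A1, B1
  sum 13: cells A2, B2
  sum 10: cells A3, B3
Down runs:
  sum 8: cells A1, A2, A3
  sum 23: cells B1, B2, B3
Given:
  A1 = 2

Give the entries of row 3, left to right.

1 9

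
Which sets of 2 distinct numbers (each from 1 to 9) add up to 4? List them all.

2 distinct digits from 1–9 sum between 3 and 17.
Only one set works: {1,3}.

{1,3}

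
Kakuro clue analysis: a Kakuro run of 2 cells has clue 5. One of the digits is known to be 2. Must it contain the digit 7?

The only way to make 5 from 2 distinct digits under that restriction is {2,3}, which does not contain 7.

No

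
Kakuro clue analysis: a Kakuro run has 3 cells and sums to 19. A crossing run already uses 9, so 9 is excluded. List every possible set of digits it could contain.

3 distinct digits from 1–9 sum between 6 and 24.
Dropping sets that contain 9.

{4,7,8}; {5,6,8}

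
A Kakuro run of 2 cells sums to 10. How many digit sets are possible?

2 distinct digits from 1–9 sum between 3 and 17.
Enumerating: {1,9}, {2,8}, {3,7}, {4,6}.

4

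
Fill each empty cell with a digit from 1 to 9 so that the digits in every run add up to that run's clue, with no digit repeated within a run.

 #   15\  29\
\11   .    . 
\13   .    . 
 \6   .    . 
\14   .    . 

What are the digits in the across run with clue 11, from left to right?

29 in 4 cells must be {5,7,8,9}.
Only 5 fits R3C2 under both its across sum 6 and down sum 29.
R3C1 = 6 − 5 = 1 completes the 6 across.
Nothing is forced directly, so branch on R4C2, whose candidates are 8 or 9. If R4C2 = 8: that forces R4C1 = 6, R2C1 = 5, after which R2C2 would have to be in {8} for the 13 across but in {7,9} for the 29 down — contradiction. So R4C2 = 9.
R4C1 = 14 − 9 = 5 completes the 14 across.
No cell is forced outright now. R1C2 can only be 7 or 8 (the digits allowed by both its 11 across and its 29 down). If R1C2 = 7: then R1C1 would have to be in {4} for the 11 across but in {2,3,6,7} for the 15 down — contradiction. So R1C2 = 8.
R1C1 = 11 − 8 = 3 completes the 11 across.

3, 8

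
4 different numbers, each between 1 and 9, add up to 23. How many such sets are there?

4 distinct digits from 1–9 sum between 10 and 30.

9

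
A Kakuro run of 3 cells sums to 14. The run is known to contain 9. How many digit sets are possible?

2

3 distinct digits from 1–9 sum between 6 and 24.
Keeping only sets containing 9.
Enumerating: {1,4,9}, {2,3,9}.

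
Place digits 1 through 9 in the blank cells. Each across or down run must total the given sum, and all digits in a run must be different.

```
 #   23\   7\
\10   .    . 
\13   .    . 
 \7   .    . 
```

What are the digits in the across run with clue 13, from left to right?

23 in 3 cells must be {6,8,9}; 7 in 3 cells must be {1,2,4}.
The 13 across and the 7 down share only 4, so R2C2 = 4.
The 7 across and the 23 down share only 6, so R3C1 = 6.
R3C2 = 7 − 6 = 1 completes the 7 across.
R1C2 = 7 − 5 = 2 completes the 7 down.
R2C1 = 13 − 4 = 9 completes the 13 across.
R1C1 = 10 − 2 = 8 completes the 10 across.

9, 4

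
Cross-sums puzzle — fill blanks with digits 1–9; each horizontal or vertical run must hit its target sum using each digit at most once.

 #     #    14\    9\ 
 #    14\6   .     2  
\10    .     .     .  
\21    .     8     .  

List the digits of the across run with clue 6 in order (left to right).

4 2

R1C2 = 6 − 2 = 4 completes the 6 across.
R2C2 = 14 − 12 = 2 completes the 14 down.
R2C1 = 5: the only remaining digit allowed by both the 10 across and the 14 down.
R2C3 = 10 − 7 = 3 completes the 10 across.
R3C1 = 14 − 5 = 9 completes the 14 down.
R3C3 = 21 − 17 = 4 completes the 21 across.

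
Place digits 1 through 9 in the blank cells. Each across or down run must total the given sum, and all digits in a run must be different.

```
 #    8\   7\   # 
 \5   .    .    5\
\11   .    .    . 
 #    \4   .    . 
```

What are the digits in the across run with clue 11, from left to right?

5 4 2

4 in 2 cells must be {1,3}; 7 in 3 cells must be {1,2,4}.
The 4 across and the 7 down share only 1, so R3C2 = 1.
R3C3 = 4 − 1 = 3 completes the 4 across.
R2C3 = 5 − 3 = 2 completes the 5 down.
R2C2 = 4: the only remaining digit allowed by both the 11 across and the 7 down.
R1C2 = 7 − 5 = 2 completes the 7 down.
R2C1 = 11 − 6 = 5 completes the 11 across.
R1C1 = 5 − 2 = 3 completes the 5 across.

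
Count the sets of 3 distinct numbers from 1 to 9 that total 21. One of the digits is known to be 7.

2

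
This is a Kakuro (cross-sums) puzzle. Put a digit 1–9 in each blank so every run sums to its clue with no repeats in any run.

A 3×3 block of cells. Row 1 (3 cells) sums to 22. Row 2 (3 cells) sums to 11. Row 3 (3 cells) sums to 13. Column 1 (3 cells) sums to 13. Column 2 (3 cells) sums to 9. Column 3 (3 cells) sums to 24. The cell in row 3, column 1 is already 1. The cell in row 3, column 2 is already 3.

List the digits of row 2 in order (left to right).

24 in 3 cells must be {7,8,9}.
(1,2) = 5: the only remaining digit allowed by both the 22 across and the 9 down.
(2,2) = 9 − 8 = 1 completes the 9 down.
(3,3) = 13 − 4 = 9 completes the 13 across.
Given what's placed, (1,3) must be 8 to fit the 22 across and 24 down.
(2,3) = 24 − 17 = 7 completes the 24 down.
(1,1) = 22 − 13 = 9 completes the 22 across.
(2,1) = 11 − 8 = 3 completes the 11 across.

3 1 7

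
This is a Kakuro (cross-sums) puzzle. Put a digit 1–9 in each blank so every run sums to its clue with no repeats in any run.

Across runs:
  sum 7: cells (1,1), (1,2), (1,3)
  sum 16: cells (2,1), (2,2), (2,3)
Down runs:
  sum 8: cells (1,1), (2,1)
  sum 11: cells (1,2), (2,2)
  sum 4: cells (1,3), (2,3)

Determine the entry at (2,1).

6

7 in 3 cells must be {1,2,4}; 4 in 2 cells must be {1,3}.
The 7 across and the 4 down share only 1, so (1,3) = 1.
(2,3) = 4 − 1 = 3 completes the 4 down.
Given what's placed, (1,1) must be 2 to fit the 7 across and 8 down.
(1,2) = 7 − 3 = 4 completes the 7 across.
(2,1) = 8 − 2 = 6 completes the 8 down.
(2,2) = 16 − 9 = 7 completes the 16 across.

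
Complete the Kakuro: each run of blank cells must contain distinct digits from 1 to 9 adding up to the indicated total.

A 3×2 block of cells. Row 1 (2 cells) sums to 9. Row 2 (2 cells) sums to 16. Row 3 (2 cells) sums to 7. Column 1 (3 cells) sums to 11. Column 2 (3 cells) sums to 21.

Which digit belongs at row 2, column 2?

16 in 2 cells must be {7,9}.
The 16 across and the 11 down share only 7, so (2,1) = 7.
(2,2) = 16 − 7 = 9 completes the 16 across.
Nothing is forced directly, so branch on (1,1), whose candidates are 1 or 3. If (1,1) = 3: then (1,2) would have to be in {6} for the 9 across but in {4,5,7,8} for the 21 down — contradiction. So (1,1) = 1.
(1,2) = 9 − 1 = 8 completes the 9 across.
(3,1) = 11 − 8 = 3 completes the 11 down.
(3,2) = 7 − 3 = 4 completes the 7 across.

9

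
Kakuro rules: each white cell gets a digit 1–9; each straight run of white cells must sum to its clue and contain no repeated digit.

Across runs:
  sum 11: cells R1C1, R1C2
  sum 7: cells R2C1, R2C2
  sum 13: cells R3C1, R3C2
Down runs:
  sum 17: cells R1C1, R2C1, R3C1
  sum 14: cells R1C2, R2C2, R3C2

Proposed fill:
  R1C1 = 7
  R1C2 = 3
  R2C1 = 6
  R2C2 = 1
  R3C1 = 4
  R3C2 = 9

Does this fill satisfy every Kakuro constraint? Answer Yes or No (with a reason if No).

No — the down run R1C2–R3C2 sums to 13, not 14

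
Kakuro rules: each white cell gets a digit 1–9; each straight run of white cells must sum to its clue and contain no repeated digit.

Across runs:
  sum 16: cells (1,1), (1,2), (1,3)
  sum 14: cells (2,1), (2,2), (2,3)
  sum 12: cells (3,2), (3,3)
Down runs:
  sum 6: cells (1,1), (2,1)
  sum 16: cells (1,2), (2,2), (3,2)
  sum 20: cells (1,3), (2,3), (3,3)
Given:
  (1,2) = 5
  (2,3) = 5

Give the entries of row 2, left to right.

Nothing is forced directly, so branch on (2,1), whose candidates are 1 or 2. If (2,1) = 1: then (1,1) would have to be in {2,3,4,7,8,9} for the 16 across but in {5} for the 6 down — contradiction. So (2,1) = 2.
(1,1) = 6 − 2 = 4 completes the 6 down.
(1,3) = 16 − 9 = 7 completes the 16 across.
(2,2) = 14 − 7 = 7 completes the 14 across.
(3,2) = 16 − 12 = 4 completes the 16 down.
(3,3) = 12 − 4 = 8 completes the 12 across.

2 7 5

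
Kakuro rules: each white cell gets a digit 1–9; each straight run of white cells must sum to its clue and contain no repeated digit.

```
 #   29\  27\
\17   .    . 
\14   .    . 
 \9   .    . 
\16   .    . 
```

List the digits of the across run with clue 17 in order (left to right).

9, 8

17 in 2 cells must be {8,9}; 16 in 2 cells must be {7,9}; 29 in 4 cells must be {5,7,8,9}.
Nothing is forced directly, so branch on R4C1, whose candidates are 7 or 9. If R4C1 = 9: that forces R1C1 = 8, R1C2 = 9, R2C1 = 5, after which R2C2 would have to be in {9} for the 14 across but in {3,4,5,6,7,8} for the 27 down — contradiction. So R4C1 = 7.
R4C2 = 16 − 7 = 9 completes the 16 across.
Given what's placed, R1C2 must be 8 to fit the 17 across and 27 down.
R2C2 = 6: the only remaining digit allowed by both the 14 across and the 27 down.
R3C2 = 27 − 23 = 4 completes the 27 down.
R1C1 = 17 − 8 = 9 completes the 17 across.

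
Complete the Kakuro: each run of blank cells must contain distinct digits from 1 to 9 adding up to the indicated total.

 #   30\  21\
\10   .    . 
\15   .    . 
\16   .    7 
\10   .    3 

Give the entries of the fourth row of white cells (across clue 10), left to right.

16 in 2 cells must be {7,9}; 30 in 4 cells must be {6,7,8,9}.
R3C1 = 16 − 7 = 9 completes the 16 across.
R4C1 = 10 − 3 = 7 completes the 10 across.
Nothing is forced directly, so branch on R1C1, whose candidates are 6 or 8. If R1C1 = 6: then R1C2 would have to be in {4} for the 10 across but in {2,5,6,9} for the 21 down — contradiction. So R1C1 = 8.
R1C2 = 10 − 8 = 2 completes the 10 across.
R2C1 = 30 − 24 = 6 completes the 30 down.
R2C2 = 15 − 6 = 9 completes the 15 across.

7, 3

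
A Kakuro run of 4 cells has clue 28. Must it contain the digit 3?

No

Counterexample: {4,7,8,9} sums to 28 without using 3.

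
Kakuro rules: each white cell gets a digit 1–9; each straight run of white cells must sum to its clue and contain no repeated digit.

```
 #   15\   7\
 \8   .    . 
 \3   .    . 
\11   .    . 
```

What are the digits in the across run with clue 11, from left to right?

3 in 2 cells must be {1,2}; 7 in 3 cells must be {1,2,4}.
Nothing is forced directly, so branch on R3C2, whose candidates are 2 or 4. If R3C2 = 2: that forces R1C2 = 1, after which R2C2 would have to be in {1,2} for the 3 across but in {4} for the 7 down — contradiction. So R3C2 = 4.
R3C1 = 11 − 4 = 7 completes the 11 across.
Given what's placed, R2C1 must be 2 to fit the 3 across and 15 down.
R2C2 = 3 − 2 = 1 completes the 3 across.
R1C1 = 15 − 9 = 6 completes the 15 down.
R1C2 = 8 − 6 = 2 completes the 8 across.

7 4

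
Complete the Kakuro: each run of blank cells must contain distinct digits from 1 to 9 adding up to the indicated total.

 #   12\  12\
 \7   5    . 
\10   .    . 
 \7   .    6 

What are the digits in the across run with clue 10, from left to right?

R1C2 = 7 − 5 = 2 completes the 7 across.
R2C2 = 12 − 8 = 4 completes the 12 down.
R3C1 = 7 − 6 = 1 completes the 7 across.
R2C1 = 10 − 4 = 6 completes the 10 across.

6 4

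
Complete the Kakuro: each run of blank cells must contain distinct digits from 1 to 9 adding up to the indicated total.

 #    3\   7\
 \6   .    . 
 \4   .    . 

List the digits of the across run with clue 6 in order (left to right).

2, 4

4 in 2 cells must be {1,3}; 3 in 2 cells must be {1,2}.
The 4 across and the 3 down share only 1, so R2C1 = 1.
R2C2 = 4 − 1 = 3 completes the 4 across.
R1C1 = 3 − 1 = 2 completes the 3 down.
R1C2 = 6 − 2 = 4 completes the 6 across.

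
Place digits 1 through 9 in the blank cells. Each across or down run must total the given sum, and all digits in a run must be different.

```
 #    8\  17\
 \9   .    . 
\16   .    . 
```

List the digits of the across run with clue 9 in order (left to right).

16 in 2 cells must be {7,9}; 17 in 2 cells must be {8,9}.
The 9 across and the 17 down share only 8, so R1C2 = 8.
The 16 across and the 8 down share only 7, so R2C1 = 7.
R2C2 = 16 − 7 = 9 completes the 16 across.
R1C1 = 9 − 8 = 1 completes the 9 across.

1, 8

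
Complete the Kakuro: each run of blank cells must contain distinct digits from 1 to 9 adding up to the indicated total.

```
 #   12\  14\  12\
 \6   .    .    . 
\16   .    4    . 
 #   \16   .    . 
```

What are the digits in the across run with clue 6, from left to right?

6 in 3 cells must be {1,2,3}; 16 in 2 cells must be {7,9}.
R1C1 = 3: only digit in both the 6-across and 12-down candidate sets.
R2C1 = 12 − 3 = 9 completes the 12 down.
R2C3 = 16 − 13 = 3 completes the 16 across.
Given what's placed, R3C3 must be 7 to fit the 16 across and 12 down.
R1C3 = 12 − 10 = 2 completes the 12 down.
R3C2 = 16 − 7 = 9 completes the 16 across.
R1C2 = 6 − 5 = 1 completes the 6 across.

3 1 2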